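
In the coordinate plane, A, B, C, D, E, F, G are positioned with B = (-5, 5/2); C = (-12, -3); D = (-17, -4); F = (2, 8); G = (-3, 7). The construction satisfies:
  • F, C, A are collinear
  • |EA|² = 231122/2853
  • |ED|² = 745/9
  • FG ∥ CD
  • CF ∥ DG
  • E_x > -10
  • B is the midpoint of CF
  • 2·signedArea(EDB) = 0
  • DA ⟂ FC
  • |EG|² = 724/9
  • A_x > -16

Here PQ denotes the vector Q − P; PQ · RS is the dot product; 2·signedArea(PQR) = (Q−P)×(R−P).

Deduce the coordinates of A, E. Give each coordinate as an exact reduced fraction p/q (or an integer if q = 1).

A = (-4938/317, -1842/317)
E = (-9, 1/3)

1. A_x = -4938/317  [F, C, A are collinear ∩ DA ⟂ FC]
2. A_y = -1842/317  [F, C, A are collinear ∩ DA ⟂ FC]
   → A = (-4938/317, -1842/317)
3. E_x = -9  [line -13/2·x + 12·y + -125/2 = 0 ∩ |EA|² = 231122/2853]
4. E_y = 1/3  [line -13/2·x + 12·y + -125/2 = 0 ∩ |EA|² = 231122/2853]
   → E = (-9, 1/3)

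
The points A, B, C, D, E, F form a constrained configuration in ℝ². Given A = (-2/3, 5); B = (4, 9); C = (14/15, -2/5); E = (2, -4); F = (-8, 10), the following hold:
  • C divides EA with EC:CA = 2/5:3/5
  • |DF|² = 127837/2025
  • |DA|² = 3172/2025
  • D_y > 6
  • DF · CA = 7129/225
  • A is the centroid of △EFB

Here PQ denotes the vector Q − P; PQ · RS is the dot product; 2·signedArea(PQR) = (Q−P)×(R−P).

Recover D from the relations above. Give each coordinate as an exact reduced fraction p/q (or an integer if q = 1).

1. D_x = -46/45  [line 8/5·x + -27/5·y + 7901/225 = 0 ∩ |DA|² = 3172/2025]
2. D_y = 31/5  [line 8/5·x + -27/5·y + 7901/225 = 0 ∩ |DA|² = 3172/2025]
   → D = (-46/45, 31/5)

D = (-46/45, 31/5)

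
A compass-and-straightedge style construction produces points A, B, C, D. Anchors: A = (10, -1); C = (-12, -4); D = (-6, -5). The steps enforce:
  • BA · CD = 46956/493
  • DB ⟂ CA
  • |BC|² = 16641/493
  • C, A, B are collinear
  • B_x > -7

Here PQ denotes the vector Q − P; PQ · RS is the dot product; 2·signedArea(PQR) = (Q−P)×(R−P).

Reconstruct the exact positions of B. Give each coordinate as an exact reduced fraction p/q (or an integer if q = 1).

B = (-3078/493, -1585/493)

1. B_x = -3078/493  [C, A, B are collinear ∩ DB ⟂ CA]
2. B_y = -1585/493  [C, A, B are collinear ∩ DB ⟂ CA]
   → B = (-3078/493, -1585/493)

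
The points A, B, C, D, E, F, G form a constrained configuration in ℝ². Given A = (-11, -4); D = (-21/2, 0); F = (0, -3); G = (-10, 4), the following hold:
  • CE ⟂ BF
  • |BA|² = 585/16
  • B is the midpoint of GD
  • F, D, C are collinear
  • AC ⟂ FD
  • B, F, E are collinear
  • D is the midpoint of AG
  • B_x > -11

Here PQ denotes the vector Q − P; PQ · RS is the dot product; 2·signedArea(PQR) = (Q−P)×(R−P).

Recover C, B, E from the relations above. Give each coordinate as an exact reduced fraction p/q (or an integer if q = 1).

1. C_x = -525/53  [F, D, C are collinear ∩ AC ⟂ FD]
2. C_y = -9/53  [F, D, C are collinear ∩ AC ⟂ FD]
   → C = (-525/53, -9/53)
3. B_x = -41/4  [B is the midpoint of GD]
4. B_y = 2  [B is the midpoint of GD]
   → B = (-41/4, 2)
5. E_x = -1005525/110293  [B, F, E are collinear ∩ CE ⟂ BF]
6. E_y = 159621/110293  [B, F, E are collinear ∩ CE ⟂ BF]
   → E = (-1005525/110293, 159621/110293)

B = (-41/4, 2)
C = (-525/53, -9/53)
E = (-1005525/110293, 159621/110293)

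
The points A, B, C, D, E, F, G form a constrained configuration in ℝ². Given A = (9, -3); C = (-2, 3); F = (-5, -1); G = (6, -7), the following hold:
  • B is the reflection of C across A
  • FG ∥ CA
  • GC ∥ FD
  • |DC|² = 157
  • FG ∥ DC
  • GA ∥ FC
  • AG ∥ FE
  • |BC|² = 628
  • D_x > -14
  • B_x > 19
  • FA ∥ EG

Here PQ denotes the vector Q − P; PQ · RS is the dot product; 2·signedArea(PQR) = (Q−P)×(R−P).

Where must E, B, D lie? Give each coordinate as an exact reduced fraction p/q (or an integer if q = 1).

1. E_x = -8  [FA ∥ EG ∩ AG ∥ FE]
2. E_y = -5  [FA ∥ EG ∩ AG ∥ FE]
   → E = (-8, -5)
3. B_x = 20  [B is the reflection of C across A]
4. B_y = -9  [B is the reflection of C across A]
   → B = (20, -9)
5. D_x = -13  [FG ∥ DC ∩ GC ∥ FD]
6. D_y = 9  [FG ∥ DC ∩ GC ∥ FD]
   → D = (-13, 9)

B = (20, -9)
D = (-13, 9)
E = (-8, -5)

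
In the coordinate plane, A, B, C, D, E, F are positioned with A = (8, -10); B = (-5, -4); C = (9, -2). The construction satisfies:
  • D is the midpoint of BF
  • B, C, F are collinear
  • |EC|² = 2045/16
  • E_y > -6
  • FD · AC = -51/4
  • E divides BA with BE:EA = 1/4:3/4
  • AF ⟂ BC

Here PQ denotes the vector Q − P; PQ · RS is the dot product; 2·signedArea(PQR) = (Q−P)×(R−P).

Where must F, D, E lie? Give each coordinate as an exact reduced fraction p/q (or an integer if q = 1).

1. F_x = 69/10  [B, C, F are collinear ∩ AF ⟂ BC]
2. F_y = -23/10  [B, C, F are collinear ∩ AF ⟂ BC]
   → F = (69/10, -23/10)
3. D_x = 19/20  [D is the midpoint of BF]
4. D_y = -63/20  [D is the midpoint of BF]
   → D = (19/20, -63/20)
5. E_x = -7/4  [E divides BA with BE:EA = 1/4:3/4]
6. E_y = -11/2  [E divides BA with BE:EA = 1/4:3/4]
   → E = (-7/4, -11/2)

D = (19/20, -63/20)
E = (-7/4, -11/2)
F = (69/10, -23/10)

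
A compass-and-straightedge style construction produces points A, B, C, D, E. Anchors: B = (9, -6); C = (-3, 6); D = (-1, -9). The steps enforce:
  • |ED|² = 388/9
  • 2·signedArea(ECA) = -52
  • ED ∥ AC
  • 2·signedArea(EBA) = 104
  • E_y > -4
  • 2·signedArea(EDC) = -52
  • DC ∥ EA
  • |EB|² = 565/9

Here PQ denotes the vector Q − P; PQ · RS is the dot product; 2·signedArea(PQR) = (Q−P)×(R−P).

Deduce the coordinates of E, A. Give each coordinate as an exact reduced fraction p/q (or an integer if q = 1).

A = (-1/3, 12)
E = (5/3, -3)

1. E_x = 5/3  [line -15·x + -2·y + 19 = 0 ∩ |ED|² = 388/9]
2. E_y = -3  [line -15·x + -2·y + 19 = 0 ∩ |ED|² = 388/9]
   → E = (5/3, -3)
3. A_x = -1/3  [2·signedArea(EBA) = 104 ∩ ED ∥ AC]
4. A_y = 12  [2·signedArea(EBA) = 104 ∩ ED ∥ AC]
   → A = (-1/3, 12)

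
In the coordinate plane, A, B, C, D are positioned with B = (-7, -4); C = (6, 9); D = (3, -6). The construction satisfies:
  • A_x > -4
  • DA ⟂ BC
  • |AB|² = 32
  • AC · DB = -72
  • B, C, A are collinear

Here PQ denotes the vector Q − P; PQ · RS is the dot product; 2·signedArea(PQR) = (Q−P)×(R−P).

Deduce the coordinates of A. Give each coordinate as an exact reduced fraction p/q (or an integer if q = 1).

A = (-3, 0)

1. A_x = -3  [B, C, A are collinear ∩ DA ⟂ BC]
2. A_y = 0  [B, C, A are collinear ∩ DA ⟂ BC]
   → A = (-3, 0)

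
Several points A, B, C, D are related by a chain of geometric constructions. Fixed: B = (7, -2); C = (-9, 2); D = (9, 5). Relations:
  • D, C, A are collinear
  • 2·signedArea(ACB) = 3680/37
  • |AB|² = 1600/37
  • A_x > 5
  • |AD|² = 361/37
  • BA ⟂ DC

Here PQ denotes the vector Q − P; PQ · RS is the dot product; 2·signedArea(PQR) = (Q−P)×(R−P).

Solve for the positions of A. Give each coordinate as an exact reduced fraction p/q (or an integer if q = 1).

A = (219/37, 166/37)

1. A_x = 219/37  [D, C, A are collinear ∩ BA ⟂ DC]
2. A_y = 166/37  [D, C, A are collinear ∩ BA ⟂ DC]
   → A = (219/37, 166/37)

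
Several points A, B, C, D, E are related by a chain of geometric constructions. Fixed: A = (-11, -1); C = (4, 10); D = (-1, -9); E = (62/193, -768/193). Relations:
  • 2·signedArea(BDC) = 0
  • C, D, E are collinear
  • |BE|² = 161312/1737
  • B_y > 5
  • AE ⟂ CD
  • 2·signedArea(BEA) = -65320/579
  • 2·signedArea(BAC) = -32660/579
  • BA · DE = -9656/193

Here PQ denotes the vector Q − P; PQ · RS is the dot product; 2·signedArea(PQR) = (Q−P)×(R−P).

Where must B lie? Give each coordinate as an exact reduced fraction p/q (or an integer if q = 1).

1. B_x = 1606/579  [2·signedArea(BDC) = 0 ∩ BA · DE = -9656/193]
2. B_y = 3092/579  [2·signedArea(BDC) = 0 ∩ BA · DE = -9656/193]
   → B = (1606/579, 3092/579)

B = (1606/579, 3092/579)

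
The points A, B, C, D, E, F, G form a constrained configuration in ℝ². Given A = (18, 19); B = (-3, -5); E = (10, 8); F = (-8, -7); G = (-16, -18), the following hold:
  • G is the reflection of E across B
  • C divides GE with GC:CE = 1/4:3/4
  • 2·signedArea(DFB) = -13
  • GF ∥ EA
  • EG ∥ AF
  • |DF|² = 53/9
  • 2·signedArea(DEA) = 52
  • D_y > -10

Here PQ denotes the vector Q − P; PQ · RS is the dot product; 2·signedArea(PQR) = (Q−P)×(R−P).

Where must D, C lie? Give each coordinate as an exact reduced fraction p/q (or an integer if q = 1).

C = (-19/2, -23/2)
D = (-22/3, -28/3)

1. D_x = -22/3  [2·signedArea(DFB) = -13 ∩ 2·signedArea(DEA) = 52]
2. D_y = -28/3  [2·signedArea(DFB) = -13 ∩ 2·signedArea(DEA) = 52]
   → D = (-22/3, -28/3)
3. C_x = -19/2  [C divides GE with GC:CE = 1/4:3/4]
4. C_y = -23/2  [C divides GE with GC:CE = 1/4:3/4]
   → C = (-19/2, -23/2)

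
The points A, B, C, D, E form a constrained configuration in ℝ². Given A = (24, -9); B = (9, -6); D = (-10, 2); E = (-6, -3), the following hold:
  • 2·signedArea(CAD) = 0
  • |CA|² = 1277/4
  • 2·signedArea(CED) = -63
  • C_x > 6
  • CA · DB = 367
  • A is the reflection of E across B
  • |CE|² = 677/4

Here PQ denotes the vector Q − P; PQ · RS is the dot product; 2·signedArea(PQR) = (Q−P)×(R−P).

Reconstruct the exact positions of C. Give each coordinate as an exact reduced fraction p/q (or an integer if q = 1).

C = (7, -7/2)

1. C_x = 7  [2·signedArea(CAD) = 0 ∩ 2·signedArea(CED) = -63]
2. C_y = -7/2  [2·signedArea(CAD) = 0 ∩ 2·signedArea(CED) = -63]
   → C = (7, -7/2)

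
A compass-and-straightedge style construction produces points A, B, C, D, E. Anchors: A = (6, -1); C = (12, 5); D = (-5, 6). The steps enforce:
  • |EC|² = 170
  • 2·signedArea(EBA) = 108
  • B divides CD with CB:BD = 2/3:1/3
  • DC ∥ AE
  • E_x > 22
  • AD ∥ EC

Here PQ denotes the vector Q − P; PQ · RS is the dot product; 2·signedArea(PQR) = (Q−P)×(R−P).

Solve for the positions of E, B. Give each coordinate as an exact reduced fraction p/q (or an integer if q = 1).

B = (2/3, 17/3)
E = (23, -2)

1. E_x = 23  [AD ∥ EC ∩ DC ∥ AE]
2. E_y = -2  [AD ∥ EC ∩ DC ∥ AE]
   → E = (23, -2)
3. B_x = 2/3  [B divides CD with CB:BD = 2/3:1/3]
4. B_y = 17/3  [B divides CD with CB:BD = 2/3:1/3]
   → B = (2/3, 17/3)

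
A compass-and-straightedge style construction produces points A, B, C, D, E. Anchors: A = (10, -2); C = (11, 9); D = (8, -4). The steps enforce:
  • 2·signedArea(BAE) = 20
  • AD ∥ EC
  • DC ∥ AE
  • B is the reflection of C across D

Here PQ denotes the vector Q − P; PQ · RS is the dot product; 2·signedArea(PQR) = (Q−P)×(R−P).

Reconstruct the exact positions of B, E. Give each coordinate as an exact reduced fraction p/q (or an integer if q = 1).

1. B_x = 5  [B is the reflection of C across D]
2. B_y = -17  [B is the reflection of C across D]
   → B = (5, -17)
3. E_x = 13  [AD ∥ EC ∩ DC ∥ AE]
4. E_y = 11  [AD ∥ EC ∩ DC ∥ AE]
   → E = (13, 11)

B = (5, -17)
E = (13, 11)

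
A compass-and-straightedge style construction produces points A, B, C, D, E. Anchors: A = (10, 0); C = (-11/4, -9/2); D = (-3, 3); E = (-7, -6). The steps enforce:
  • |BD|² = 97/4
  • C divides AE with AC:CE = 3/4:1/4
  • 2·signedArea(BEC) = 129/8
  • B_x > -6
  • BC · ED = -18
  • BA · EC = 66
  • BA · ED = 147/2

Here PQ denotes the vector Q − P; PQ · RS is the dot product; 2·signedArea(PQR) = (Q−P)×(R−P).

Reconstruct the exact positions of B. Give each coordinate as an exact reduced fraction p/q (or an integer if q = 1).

B = (-5, -3/2)

1. B_x = -5  [BA · ED = 147/2 ∩ 2·signedArea(BEC) = 129/8]
2. B_y = -3/2  [BA · ED = 147/2 ∩ 2·signedArea(BEC) = 129/8]
   → B = (-5, -3/2)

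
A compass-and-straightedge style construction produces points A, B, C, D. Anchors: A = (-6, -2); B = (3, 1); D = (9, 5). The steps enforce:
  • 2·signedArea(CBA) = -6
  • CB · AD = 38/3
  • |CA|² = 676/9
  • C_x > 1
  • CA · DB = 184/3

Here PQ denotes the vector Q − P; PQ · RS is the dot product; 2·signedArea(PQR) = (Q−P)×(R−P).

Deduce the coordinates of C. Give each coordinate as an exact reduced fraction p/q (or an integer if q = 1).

C = (2, 4/3)

1. C_x = 2  [CB · AD = 38/3 ∩ CA · DB = 184/3]
2. C_y = 4/3  [CB · AD = 38/3 ∩ CA · DB = 184/3]
   → C = (2, 4/3)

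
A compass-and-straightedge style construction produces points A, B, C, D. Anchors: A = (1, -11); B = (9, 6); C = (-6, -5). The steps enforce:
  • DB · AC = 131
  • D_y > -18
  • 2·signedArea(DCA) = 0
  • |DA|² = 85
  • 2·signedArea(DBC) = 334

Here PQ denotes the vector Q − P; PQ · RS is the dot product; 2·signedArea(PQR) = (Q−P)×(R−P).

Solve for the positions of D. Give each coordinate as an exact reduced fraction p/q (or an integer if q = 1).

D = (8, -17)

1. D_x = 8  [2·signedArea(DCA) = 0 ∩ DB · AC = 131]
2. D_y = -17  [2·signedArea(DCA) = 0 ∩ DB · AC = 131]
   → D = (8, -17)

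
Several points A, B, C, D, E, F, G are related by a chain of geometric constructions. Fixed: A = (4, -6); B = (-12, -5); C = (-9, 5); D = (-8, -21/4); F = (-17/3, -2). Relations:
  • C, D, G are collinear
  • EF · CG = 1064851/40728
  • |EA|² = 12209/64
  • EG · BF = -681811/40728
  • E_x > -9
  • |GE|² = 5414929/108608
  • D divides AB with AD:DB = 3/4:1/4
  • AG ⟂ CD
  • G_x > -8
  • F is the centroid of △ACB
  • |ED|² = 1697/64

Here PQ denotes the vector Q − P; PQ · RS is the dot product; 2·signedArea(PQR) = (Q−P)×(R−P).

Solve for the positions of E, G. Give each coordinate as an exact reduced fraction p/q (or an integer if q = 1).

E = (-17/2, -1/8)
G = (-13261/1697, -12138/1697)

1. G_x = -13261/1697  [C, D, G are collinear ∩ AG ⟂ CD]
2. G_y = -12138/1697  [C, D, G are collinear ∩ AG ⟂ CD]
   → G = (-13261/1697, -12138/1697)
3. E_x = -17/2  [EG · BF = -681811/40728 ∩ EF · CG = 1064851/40728]
4. E_y = -1/8  [EG · BF = -681811/40728 ∩ EF · CG = 1064851/40728]
   → E = (-17/2, -1/8)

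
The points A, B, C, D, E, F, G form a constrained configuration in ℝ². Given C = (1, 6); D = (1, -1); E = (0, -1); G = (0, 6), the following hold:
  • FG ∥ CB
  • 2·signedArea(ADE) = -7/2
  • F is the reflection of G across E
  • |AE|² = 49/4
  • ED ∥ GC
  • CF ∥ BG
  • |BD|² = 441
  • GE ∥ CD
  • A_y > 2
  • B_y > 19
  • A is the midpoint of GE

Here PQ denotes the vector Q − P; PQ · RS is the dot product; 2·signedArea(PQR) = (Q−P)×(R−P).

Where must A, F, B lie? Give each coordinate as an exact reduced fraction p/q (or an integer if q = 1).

1. A_x = 0  [A is the midpoint of GE]
2. A_y = 5/2  [A is the midpoint of GE]
   → A = (0, 5/2)
3. F_x = 0  [F is the reflection of G across E]
4. F_y = -8  [F is the reflection of G across E]
   → F = (0, -8)
5. B_x = 1  [CF ∥ BG ∩ FG ∥ CB]
6. B_y = 20  [CF ∥ BG ∩ FG ∥ CB]
   → B = (1, 20)

A = (0, 5/2)
B = (1, 20)
F = (0, -8)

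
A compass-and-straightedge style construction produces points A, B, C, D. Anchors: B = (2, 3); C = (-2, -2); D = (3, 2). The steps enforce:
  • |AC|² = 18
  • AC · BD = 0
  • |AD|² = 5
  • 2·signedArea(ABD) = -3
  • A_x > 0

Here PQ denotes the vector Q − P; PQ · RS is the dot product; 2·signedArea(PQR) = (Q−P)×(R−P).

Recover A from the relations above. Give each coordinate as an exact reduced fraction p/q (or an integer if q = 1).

1. A_x = 1  [AC · BD = 0 ∩ 2·signedArea(ABD) = -3]
2. A_y = 1  [AC · BD = 0 ∩ 2·signedArea(ABD) = -3]
   → A = (1, 1)

A = (1, 1)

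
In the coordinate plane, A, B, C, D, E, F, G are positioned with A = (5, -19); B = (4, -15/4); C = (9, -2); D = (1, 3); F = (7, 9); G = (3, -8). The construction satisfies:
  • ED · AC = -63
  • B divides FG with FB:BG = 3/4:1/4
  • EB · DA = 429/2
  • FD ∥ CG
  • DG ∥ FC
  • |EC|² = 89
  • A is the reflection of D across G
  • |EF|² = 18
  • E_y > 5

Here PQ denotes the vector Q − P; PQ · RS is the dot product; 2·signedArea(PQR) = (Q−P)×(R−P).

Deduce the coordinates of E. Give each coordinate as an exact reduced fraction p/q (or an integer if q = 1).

E = (4, 6)

1. E_x = 4  [ED · AC = -63 ∩ EB · DA = 429/2]
2. E_y = 6  [ED · AC = -63 ∩ EB · DA = 429/2]
   → E = (4, 6)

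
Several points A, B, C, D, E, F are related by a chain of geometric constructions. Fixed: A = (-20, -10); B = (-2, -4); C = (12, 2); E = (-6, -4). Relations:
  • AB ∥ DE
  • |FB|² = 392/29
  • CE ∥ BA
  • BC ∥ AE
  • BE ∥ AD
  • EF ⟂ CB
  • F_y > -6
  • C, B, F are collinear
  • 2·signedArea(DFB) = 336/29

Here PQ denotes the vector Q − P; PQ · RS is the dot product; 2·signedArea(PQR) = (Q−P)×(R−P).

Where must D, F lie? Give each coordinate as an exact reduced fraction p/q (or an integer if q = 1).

D = (-24, -10)
F = (-156/29, -158/29)

1. D_x = -24  [AB ∥ DE ∩ BE ∥ AD]
2. D_y = -10  [AB ∥ DE ∩ BE ∥ AD]
   → D = (-24, -10)
3. F_x = -156/29  [C, B, F are collinear ∩ EF ⟂ CB]
4. F_y = -158/29  [C, B, F are collinear ∩ EF ⟂ CB]
   → F = (-156/29, -158/29)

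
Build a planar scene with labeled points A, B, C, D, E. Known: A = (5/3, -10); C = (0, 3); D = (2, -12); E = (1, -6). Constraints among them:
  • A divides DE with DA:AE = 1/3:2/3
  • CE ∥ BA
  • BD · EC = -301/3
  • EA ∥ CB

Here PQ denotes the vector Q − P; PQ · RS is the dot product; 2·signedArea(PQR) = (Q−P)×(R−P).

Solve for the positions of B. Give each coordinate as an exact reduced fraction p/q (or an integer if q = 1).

B = (2/3, -1)

1. B_x = 2/3  [CE ∥ BA ∩ EA ∥ CB]
2. B_y = -1  [CE ∥ BA ∩ EA ∥ CB]
   → B = (2/3, -1)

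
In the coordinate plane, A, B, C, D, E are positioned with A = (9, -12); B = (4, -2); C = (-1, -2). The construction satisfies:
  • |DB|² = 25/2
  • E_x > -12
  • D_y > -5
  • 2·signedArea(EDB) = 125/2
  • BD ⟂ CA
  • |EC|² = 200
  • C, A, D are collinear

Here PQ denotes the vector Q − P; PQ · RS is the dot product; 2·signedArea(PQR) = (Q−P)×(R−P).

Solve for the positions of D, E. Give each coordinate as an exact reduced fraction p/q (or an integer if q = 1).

D = (3/2, -9/2)
E = (-11, 8)

1. D_x = 3/2  [C, A, D are collinear ∩ BD ⟂ CA]
2. D_y = -9/2  [C, A, D are collinear ∩ BD ⟂ CA]
   → D = (3/2, -9/2)
3. E_x = -11  [line -5/2·x + 5/2·y + -95/2 = 0 ∩ |EC|² = 200]
4. E_y = 8  [line -5/2·x + 5/2·y + -95/2 = 0 ∩ |EC|² = 200]
   → E = (-11, 8)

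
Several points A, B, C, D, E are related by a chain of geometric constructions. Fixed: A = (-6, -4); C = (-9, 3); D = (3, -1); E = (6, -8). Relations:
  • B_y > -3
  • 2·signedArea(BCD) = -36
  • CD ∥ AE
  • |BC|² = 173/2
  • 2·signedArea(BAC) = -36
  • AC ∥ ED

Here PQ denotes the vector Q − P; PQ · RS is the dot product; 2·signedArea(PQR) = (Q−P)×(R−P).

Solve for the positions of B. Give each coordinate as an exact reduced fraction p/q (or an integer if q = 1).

1. B_x = -3/2  [2·signedArea(BCD) = -36 ∩ 2·signedArea(BAC) = -36]
2. B_y = -5/2  [2·signedArea(BCD) = -36 ∩ 2·signedArea(BAC) = -36]
   → B = (-3/2, -5/2)

B = (-3/2, -5/2)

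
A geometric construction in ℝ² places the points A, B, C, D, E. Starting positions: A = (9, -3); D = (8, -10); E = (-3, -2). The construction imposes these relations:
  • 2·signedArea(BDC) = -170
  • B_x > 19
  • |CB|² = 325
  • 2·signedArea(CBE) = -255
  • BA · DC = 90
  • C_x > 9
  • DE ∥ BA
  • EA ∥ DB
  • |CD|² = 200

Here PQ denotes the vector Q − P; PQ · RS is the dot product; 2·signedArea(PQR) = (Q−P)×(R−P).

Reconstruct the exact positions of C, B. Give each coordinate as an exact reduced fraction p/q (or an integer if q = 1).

1. B_x = 20  [DE ∥ BA ∩ EA ∥ DB]
2. B_y = -11  [DE ∥ BA ∩ EA ∥ DB]
   → B = (20, -11)
3. C_x = 10  [2·signedArea(CBE) = -255 ∩ 2·signedArea(BDC) = -170]
4. C_y = 4  [2·signedArea(CBE) = -255 ∩ 2·signedArea(BDC) = -170]
   → C = (10, 4)

B = (20, -11)
C = (10, 4)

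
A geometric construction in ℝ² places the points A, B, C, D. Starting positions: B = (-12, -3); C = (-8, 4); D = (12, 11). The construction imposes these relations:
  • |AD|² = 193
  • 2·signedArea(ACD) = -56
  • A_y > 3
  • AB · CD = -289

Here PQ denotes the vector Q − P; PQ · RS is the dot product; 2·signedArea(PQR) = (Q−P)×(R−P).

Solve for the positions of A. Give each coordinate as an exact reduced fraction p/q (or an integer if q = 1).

1. A_x = 0  [2·signedArea(ACD) = -56 ∩ AB · CD = -289]
2. A_y = 4  [2·signedArea(ACD) = -56 ∩ AB · CD = -289]
   → A = (0, 4)

A = (0, 4)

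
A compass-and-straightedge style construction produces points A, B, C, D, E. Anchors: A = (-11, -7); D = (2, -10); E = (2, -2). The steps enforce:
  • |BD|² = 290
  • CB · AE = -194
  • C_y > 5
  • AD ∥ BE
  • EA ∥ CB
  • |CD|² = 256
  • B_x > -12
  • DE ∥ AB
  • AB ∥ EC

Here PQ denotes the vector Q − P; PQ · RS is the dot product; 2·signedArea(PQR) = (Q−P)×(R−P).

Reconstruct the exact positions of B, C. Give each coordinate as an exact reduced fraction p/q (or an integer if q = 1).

1. B_x = -11  [AD ∥ BE ∩ DE ∥ AB]
2. B_y = 1  [AD ∥ BE ∩ DE ∥ AB]
   → B = (-11, 1)
3. C_x = 2  [EA ∥ CB ∩ AB ∥ EC]
4. C_y = 6  [EA ∥ CB ∩ AB ∥ EC]
   → C = (2, 6)

B = (-11, 1)
C = (2, 6)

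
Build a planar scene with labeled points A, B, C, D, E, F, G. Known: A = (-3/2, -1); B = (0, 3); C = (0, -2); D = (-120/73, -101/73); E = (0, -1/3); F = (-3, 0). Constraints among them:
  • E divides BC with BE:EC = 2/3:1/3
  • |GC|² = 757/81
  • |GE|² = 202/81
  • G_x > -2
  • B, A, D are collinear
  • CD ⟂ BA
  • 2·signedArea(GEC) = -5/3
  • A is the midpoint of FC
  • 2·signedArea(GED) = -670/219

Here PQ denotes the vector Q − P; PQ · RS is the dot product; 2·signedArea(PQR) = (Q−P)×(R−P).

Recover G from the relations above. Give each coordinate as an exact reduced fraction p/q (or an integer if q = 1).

1. G_x = -1  [2·signedArea(GEC) = -5/3 ∩ 2·signedArea(GED) = -670/219]
2. G_y = 8/9  [2·signedArea(GEC) = -5/3 ∩ 2·signedArea(GED) = -670/219]
   → G = (-1, 8/9)

G = (-1, 8/9)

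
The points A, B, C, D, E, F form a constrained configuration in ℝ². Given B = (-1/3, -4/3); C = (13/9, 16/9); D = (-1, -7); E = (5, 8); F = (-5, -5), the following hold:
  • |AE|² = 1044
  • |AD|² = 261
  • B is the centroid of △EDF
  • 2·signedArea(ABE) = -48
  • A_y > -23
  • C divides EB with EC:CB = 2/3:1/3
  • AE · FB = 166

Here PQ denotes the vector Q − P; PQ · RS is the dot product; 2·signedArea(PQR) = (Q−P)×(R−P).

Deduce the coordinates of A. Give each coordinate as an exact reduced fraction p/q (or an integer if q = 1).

1. A_x = -7  [2·signedArea(ABE) = -48 ∩ AE · FB = 166]
2. A_y = -22  [2·signedArea(ABE) = -48 ∩ AE · FB = 166]
   → A = (-7, -22)

A = (-7, -22)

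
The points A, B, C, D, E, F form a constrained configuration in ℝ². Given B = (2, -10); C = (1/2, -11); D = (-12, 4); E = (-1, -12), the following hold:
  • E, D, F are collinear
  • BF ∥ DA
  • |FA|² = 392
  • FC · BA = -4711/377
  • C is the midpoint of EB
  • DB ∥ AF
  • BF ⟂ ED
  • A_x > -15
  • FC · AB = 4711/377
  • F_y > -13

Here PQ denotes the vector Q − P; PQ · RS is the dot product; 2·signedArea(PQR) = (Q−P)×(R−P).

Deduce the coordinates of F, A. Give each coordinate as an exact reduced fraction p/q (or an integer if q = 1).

A = (-5644/377, 738/377)
F = (-366/377, -4540/377)

1. F_x = -366/377  [E, D, F are collinear ∩ BF ⟂ ED]
2. F_y = -4540/377  [E, D, F are collinear ∩ BF ⟂ ED]
   → F = (-366/377, -4540/377)
3. A_x = -5644/377  [DB ∥ AF ∩ BF ∥ DA]
4. A_y = 738/377  [DB ∥ AF ∩ BF ∥ DA]
   → A = (-5644/377, 738/377)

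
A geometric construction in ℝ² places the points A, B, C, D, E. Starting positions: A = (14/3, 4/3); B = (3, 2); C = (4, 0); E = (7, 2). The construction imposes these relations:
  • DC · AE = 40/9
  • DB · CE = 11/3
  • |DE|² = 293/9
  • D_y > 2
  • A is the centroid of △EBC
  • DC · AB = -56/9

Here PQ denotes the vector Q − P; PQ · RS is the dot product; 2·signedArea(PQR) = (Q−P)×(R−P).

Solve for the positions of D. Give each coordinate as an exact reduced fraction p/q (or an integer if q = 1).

D = (4/3, 8/3)

1. D_x = 4/3  [DC · AB = -56/9 ∩ DB · CE = 11/3]
2. D_y = 8/3  [DC · AB = -56/9 ∩ DB · CE = 11/3]
   → D = (4/3, 8/3)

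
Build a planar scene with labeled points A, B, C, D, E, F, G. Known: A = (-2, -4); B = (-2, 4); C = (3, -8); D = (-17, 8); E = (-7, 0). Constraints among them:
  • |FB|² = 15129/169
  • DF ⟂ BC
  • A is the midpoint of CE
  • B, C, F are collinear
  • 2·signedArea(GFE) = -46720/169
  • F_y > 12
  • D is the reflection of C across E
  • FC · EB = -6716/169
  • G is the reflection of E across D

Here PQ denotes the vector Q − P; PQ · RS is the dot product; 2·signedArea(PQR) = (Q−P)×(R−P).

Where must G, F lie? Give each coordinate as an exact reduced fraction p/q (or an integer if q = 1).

1. G_x = -27  [G is the reflection of E across D]
2. G_y = 16  [G is the reflection of E across D]
   → G = (-27, 16)
3. F_x = -953/169  [B, C, F are collinear ∩ DF ⟂ BC]
4. F_y = 2152/169  [B, C, F are collinear ∩ DF ⟂ BC]
   → F = (-953/169, 2152/169)

F = (-953/169, 2152/169)
G = (-27, 16)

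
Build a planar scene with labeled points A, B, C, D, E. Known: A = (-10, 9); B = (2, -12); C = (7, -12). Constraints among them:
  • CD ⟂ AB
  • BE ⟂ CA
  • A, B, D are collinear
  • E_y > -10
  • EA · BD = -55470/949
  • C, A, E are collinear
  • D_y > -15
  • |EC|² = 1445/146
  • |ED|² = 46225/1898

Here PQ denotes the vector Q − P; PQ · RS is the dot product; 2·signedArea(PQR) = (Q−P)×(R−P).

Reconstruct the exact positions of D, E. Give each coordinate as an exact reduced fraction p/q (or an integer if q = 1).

D = (42/13, -184/13)
E = (733/146, -1395/146)

1. D_x = 42/13  [A, B, D are collinear ∩ CD ⟂ AB]
2. D_y = -184/13  [A, B, D are collinear ∩ CD ⟂ AB]
   → D = (42/13, -184/13)
3. E_x = 733/146  [C, A, E are collinear ∩ BE ⟂ CA]
4. E_y = -1395/146  [C, A, E are collinear ∩ BE ⟂ CA]
   → E = (733/146, -1395/146)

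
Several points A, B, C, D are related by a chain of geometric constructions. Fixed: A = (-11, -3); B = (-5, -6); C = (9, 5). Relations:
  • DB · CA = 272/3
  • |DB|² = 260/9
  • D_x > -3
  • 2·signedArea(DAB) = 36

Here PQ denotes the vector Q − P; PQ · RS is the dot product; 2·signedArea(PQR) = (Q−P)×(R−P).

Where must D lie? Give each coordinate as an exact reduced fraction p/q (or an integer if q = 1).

D = (-7/3, -4/3)

1. D_x = -7/3  [DB · CA = 272/3 ∩ 2·signedArea(DAB) = 36]
2. D_y = -4/3  [DB · CA = 272/3 ∩ 2·signedArea(DAB) = 36]
   → D = (-7/3, -4/3)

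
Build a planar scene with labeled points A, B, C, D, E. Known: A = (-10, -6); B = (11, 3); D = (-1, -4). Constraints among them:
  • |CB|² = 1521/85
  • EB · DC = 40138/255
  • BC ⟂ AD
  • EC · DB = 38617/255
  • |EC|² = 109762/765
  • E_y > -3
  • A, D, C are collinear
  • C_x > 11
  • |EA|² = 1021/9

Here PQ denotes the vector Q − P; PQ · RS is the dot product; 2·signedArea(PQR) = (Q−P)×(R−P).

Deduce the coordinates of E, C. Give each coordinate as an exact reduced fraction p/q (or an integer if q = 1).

C = (1013/85, -96/85)
E = (0, -7/3)

1. C_x = 1013/85  [A, D, C are collinear ∩ BC ⟂ AD]
2. C_y = -96/85  [A, D, C are collinear ∩ BC ⟂ AD]
   → C = (1013/85, -96/85)
3. E_x = 0  [EB · DC = 40138/255 ∩ EC · DB = 38617/255]
4. E_y = -7/3  [EB · DC = 40138/255 ∩ EC · DB = 38617/255]
   → E = (0, -7/3)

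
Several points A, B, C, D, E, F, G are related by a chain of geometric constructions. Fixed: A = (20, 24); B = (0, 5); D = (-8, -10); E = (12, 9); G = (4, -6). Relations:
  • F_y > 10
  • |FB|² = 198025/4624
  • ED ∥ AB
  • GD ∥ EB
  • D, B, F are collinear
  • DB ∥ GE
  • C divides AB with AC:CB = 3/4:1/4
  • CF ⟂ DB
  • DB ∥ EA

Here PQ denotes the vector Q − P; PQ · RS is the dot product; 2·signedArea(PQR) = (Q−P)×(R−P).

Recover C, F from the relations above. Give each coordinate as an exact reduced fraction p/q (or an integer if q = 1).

1. C_x = 5  [C divides AB with AC:CB = 3/4:1/4]
2. C_y = 39/4  [C divides AB with AC:CB = 3/4:1/4]
   → C = (5, 39/4)
3. F_x = 890/289  [D, B, F are collinear ∩ CF ⟂ DB]
4. F_y = 12455/1156  [D, B, F are collinear ∩ CF ⟂ DB]
   → F = (890/289, 12455/1156)

C = (5, 39/4)
F = (890/289, 12455/1156)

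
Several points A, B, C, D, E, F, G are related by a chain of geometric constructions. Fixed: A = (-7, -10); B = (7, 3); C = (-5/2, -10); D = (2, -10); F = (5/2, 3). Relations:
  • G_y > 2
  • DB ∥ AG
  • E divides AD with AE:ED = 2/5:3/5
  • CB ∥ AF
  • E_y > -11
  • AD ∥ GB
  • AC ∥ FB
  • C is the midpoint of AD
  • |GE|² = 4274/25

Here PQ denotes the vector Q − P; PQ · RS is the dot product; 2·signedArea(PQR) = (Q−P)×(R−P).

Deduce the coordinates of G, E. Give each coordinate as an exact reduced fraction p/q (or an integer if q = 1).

1. G_x = -2  [AD ∥ GB ∩ DB ∥ AG]
2. G_y = 3  [AD ∥ GB ∩ DB ∥ AG]
   → G = (-2, 3)
3. E_x = -17/5  [E divides AD with AE:ED = 2/5:3/5]
4. E_y = -10  [E divides AD with AE:ED = 2/5:3/5]
   → E = (-17/5, -10)

E = (-17/5, -10)
G = (-2, 3)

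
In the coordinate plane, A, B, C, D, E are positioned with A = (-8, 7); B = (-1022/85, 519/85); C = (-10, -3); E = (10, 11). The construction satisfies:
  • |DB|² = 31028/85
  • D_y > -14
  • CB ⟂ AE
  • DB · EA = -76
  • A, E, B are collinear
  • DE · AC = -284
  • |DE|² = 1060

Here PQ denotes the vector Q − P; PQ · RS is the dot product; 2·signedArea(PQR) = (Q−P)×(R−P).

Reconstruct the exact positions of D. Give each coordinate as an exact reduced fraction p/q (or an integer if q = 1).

1. D_x = -12  [DE · AC = -284 ∩ DB · EA = -76]
2. D_y = -13  [DE · AC = -284 ∩ DB · EA = -76]
   → D = (-12, -13)

D = (-12, -13)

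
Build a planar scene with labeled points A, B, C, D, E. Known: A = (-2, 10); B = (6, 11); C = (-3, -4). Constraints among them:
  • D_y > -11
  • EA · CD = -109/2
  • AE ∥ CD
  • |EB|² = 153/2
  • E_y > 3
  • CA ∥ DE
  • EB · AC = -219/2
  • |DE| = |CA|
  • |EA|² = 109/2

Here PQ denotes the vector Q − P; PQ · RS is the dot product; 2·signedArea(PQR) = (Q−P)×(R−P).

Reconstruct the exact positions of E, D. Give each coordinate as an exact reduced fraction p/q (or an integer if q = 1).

1. E_x = 3/2  [line 1·x + 14·y + -101/2 = 0 ∩ |EB|² = 153/2]
2. E_y = 7/2  [line 1·x + 14·y + -101/2 = 0 ∩ |EB|² = 153/2]
   → E = (3/2, 7/2)
3. D_x = 1/2  [CA ∥ DE ∩ AE ∥ CD]
4. D_y = -21/2  [CA ∥ DE ∩ AE ∥ CD]
   → D = (1/2, -21/2)

D = (1/2, -21/2)
E = (3/2, 7/2)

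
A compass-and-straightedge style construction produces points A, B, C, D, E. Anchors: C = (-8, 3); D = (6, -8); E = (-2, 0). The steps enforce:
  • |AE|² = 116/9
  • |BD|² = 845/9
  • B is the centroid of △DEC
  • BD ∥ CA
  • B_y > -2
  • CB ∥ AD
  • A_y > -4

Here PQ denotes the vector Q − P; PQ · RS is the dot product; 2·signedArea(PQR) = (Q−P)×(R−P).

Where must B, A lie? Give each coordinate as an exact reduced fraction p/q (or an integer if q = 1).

1. B_x = -4/3  [B is the centroid of △DEC]
2. B_y = -5/3  [B is the centroid of △DEC]
   → B = (-4/3, -5/3)
3. A_x = -2/3  [CB ∥ AD ∩ BD ∥ CA]
4. A_y = -10/3  [CB ∥ AD ∩ BD ∥ CA]
   → A = (-2/3, -10/3)

A = (-2/3, -10/3)
B = (-4/3, -5/3)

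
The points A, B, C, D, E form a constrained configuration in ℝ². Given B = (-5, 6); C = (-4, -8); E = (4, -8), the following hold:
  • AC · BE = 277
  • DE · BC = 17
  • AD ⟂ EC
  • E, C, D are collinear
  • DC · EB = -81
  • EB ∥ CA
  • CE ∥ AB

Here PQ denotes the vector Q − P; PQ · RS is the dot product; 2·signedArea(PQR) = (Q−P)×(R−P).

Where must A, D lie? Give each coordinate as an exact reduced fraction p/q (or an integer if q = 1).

1. A_x = -13  [CE ∥ AB ∩ EB ∥ CA]
2. A_y = 6  [CE ∥ AB ∩ EB ∥ CA]
   → A = (-13, 6)
3. D_x = -13  [E, C, D are collinear ∩ AD ⟂ EC]
4. D_y = -8  [E, C, D are collinear ∩ AD ⟂ EC]
   → D = (-13, -8)

A = (-13, 6)
D = (-13, -8)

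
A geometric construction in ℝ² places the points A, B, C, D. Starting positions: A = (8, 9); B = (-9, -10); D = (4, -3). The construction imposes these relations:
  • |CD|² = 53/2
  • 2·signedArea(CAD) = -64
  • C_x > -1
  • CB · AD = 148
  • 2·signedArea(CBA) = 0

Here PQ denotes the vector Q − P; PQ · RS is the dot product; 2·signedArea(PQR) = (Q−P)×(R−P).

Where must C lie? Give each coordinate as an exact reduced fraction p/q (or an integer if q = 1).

C = (-1/2, -1/2)

1. C_x = -1/2  [2·signedArea(CBA) = 0 ∩ CB · AD = 148]
2. C_y = -1/2  [2·signedArea(CBA) = 0 ∩ CB · AD = 148]
   → C = (-1/2, -1/2)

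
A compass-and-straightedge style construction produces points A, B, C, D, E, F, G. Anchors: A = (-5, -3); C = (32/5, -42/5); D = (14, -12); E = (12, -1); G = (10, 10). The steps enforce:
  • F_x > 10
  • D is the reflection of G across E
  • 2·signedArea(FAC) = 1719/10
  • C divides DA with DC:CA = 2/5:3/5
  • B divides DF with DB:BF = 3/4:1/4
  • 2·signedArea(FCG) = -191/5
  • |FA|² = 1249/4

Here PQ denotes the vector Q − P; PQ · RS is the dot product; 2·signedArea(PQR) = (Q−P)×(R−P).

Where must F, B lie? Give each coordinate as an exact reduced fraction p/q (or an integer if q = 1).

B = (47/4, 3/8)
F = (11, 9/2)

1. F_x = 11  [2·signedArea(FAC) = 1719/10 ∩ 2·signedArea(FCG) = -191/5]
2. F_y = 9/2  [2·signedArea(FAC) = 1719/10 ∩ 2·signedArea(FCG) = -191/5]
   → F = (11, 9/2)
3. B_x = 47/4  [B divides DF with DB:BF = 3/4:1/4]
4. B_y = 3/8  [B divides DF with DB:BF = 3/4:1/4]
   → B = (47/4, 3/8)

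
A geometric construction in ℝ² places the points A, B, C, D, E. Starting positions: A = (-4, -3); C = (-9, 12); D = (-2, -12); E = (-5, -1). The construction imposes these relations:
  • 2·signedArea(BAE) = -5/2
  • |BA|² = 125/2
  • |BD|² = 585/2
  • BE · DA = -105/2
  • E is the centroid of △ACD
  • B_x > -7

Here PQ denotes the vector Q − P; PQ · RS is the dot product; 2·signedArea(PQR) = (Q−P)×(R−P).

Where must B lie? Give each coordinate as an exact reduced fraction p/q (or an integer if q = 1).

1. B_x = -13/2  [2·signedArea(BAE) = -5/2 ∩ BE · DA = -105/2]
2. B_y = 9/2  [2·signedArea(BAE) = -5/2 ∩ BE · DA = -105/2]
   → B = (-13/2, 9/2)

B = (-13/2, 9/2)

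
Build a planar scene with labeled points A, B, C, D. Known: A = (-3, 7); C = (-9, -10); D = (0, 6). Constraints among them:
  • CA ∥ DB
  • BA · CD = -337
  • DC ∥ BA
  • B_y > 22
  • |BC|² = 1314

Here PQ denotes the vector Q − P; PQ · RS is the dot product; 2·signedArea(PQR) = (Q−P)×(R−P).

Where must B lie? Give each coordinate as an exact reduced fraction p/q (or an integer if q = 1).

B = (6, 23)

1. B_x = 6  [DC ∥ BA ∩ CA ∥ DB]
2. B_y = 23  [DC ∥ BA ∩ CA ∥ DB]
   → B = (6, 23)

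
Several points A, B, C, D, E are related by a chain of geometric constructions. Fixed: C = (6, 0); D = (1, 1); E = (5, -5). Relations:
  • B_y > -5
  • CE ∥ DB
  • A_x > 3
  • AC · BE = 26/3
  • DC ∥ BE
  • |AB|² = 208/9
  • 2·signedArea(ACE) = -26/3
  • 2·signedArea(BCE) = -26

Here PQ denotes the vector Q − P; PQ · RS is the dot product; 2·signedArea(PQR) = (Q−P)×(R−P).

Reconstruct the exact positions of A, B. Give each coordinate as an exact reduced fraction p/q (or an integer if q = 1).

1. B_x = 0  [DC ∥ BE ∩ CE ∥ DB]
2. B_y = -4  [DC ∥ BE ∩ CE ∥ DB]
   → B = (0, -4)
3. A_x = 4  [line 5·x + -1·y + -64/3 = 0 ∩ |AB|² = 208/9]
4. A_y = -4/3  [line 5·x + -1·y + -64/3 = 0 ∩ |AB|² = 208/9]
   → A = (4, -4/3)

A = (4, -4/3)
B = (0, -4)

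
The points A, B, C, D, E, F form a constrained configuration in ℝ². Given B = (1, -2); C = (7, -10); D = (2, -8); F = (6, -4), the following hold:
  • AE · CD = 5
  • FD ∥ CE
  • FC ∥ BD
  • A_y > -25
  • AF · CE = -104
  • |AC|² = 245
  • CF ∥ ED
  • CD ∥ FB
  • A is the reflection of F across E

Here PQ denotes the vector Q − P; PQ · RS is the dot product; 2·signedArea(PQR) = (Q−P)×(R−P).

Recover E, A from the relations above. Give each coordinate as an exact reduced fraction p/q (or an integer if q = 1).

A = (0, -24)
E = (3, -14)

1. E_x = 3  [CF ∥ ED ∩ FD ∥ CE]
2. E_y = -14  [CF ∥ ED ∩ FD ∥ CE]
   → E = (3, -14)
3. A_x = 0  [A is the reflection of F across E]
4. A_y = -24  [A is the reflection of F across E]
   → A = (0, -24)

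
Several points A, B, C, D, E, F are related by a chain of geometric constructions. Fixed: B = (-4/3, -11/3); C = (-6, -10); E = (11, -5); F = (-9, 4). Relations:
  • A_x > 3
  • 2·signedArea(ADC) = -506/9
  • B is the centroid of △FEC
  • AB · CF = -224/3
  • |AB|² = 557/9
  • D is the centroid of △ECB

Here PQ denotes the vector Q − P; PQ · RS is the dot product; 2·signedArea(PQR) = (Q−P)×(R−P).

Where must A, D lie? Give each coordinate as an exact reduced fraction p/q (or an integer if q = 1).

1. A_x = 10/3  [line 3·x + -14·y + 82/3 = 0 ∩ |AB|² = 557/9]
2. A_y = 8/3  [line 3·x + -14·y + 82/3 = 0 ∩ |AB|² = 557/9]
   → A = (10/3, 8/3)
3. D_x = 11/9  [2·signedArea(ADC) = -506/9 ∩ D is the centroid of △ECB]
4. D_y = -56/9  [2·signedArea(ADC) = -506/9 ∩ D is the centroid of △ECB]
   → D = (11/9, -56/9)

A = (10/3, 8/3)
D = (11/9, -56/9)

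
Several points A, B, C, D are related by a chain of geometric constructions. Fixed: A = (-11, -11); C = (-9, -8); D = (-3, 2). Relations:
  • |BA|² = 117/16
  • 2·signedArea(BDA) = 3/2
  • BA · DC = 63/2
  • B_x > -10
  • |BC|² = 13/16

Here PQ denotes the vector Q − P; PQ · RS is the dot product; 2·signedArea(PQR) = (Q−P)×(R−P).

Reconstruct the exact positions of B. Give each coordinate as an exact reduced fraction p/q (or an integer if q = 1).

1. B_x = -19/2  [BA · DC = 63/2 ∩ 2·signedArea(BDA) = 3/2]
2. B_y = -35/4  [BA · DC = 63/2 ∩ 2·signedArea(BDA) = 3/2]
   → B = (-19/2, -35/4)

B = (-19/2, -35/4)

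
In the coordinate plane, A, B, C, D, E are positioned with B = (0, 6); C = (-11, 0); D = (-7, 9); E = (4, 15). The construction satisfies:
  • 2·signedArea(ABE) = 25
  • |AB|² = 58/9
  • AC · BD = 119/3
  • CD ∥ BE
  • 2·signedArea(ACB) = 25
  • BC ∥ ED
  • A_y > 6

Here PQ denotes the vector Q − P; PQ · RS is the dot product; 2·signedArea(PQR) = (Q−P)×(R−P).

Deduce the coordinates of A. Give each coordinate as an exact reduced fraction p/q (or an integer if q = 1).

1. A_x = -7/3  [2·signedArea(ACB) = 25 ∩ AC · BD = 119/3]
2. A_y = 7  [2·signedArea(ACB) = 25 ∩ AC · BD = 119/3]
   → A = (-7/3, 7)

A = (-7/3, 7)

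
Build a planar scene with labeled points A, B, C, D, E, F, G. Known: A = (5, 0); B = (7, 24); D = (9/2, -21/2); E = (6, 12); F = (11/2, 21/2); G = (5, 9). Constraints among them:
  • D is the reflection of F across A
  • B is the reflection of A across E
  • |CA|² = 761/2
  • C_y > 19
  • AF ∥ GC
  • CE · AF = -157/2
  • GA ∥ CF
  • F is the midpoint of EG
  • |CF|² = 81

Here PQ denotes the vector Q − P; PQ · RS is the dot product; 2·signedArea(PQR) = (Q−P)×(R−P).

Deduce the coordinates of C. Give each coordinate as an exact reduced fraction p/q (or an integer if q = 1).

C = (11/2, 39/2)

1. C_x = 11/2  [GA ∥ CF ∩ AF ∥ GC]
2. C_y = 39/2  [GA ∥ CF ∩ AF ∥ GC]
   → C = (11/2, 39/2)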